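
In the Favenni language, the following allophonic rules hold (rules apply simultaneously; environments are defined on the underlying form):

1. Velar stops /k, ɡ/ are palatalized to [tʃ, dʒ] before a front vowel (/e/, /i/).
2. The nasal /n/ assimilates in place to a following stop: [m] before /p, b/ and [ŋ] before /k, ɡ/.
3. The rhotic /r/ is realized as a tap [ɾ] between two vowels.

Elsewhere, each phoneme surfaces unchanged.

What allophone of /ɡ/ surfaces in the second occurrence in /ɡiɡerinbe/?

[dʒ]

/ɡ/ meets the environment for rule 1 (before a front vowel) → [dʒ].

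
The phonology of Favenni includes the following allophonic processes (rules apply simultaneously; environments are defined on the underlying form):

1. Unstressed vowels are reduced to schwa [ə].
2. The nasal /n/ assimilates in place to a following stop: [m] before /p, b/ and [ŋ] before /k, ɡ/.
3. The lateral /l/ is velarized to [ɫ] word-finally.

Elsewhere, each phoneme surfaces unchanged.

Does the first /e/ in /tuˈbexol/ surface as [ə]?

No

/e/ (between /b/ and /x/) fails the environment for rule 1, so it stays [e].
The actual realization is [e], not [ə].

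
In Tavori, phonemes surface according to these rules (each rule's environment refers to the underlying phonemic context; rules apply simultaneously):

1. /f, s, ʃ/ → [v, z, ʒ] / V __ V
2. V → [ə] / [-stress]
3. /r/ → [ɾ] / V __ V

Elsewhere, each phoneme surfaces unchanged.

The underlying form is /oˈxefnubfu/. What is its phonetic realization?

[əˈxefnəbfə]

/o/ (word-initial) occurs in an unstressed syllable → [ə] by rule 2.
/x/ (between /o/ and /e/) is unaffected → [x].
/e/ (between /x/ and /f/): rule 2 targets it, but not in an unstressed syllable → unchanged [e].
/f/ (between /e/ and /n/) is in the target of rule 1 but the environment (between two vowels) is not met → [f].
/n/ (between /f/ and /u/): no rule targets it → [n].
/u/ (between /n/ and /b/) occurs in an unstressed syllable → [ə] by rule 2.
/b/ — not in any rule's target class → [b].
/f/ (between /b/ and /u/) is in the target of rule 1 but the environment (between two vowels) is not met → [f].
Rule 2 applies to /u/ (word-final: in an unstressed syllable) → [ə].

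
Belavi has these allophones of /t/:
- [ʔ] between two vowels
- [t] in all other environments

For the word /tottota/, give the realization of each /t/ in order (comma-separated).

Occurrence 1 (position 1): no conditioning environment matches → elsewhere allophone [t].
Occurrence 2 (position 3): no conditioning environment matches → elsewhere allophone [t].
Occurrence 3 (position 4): no conditioning environment matches → elsewhere allophone [t].
Occurrence 4 (position 6): between two vowels → [ʔ].

[t], [t], [t], [ʔ]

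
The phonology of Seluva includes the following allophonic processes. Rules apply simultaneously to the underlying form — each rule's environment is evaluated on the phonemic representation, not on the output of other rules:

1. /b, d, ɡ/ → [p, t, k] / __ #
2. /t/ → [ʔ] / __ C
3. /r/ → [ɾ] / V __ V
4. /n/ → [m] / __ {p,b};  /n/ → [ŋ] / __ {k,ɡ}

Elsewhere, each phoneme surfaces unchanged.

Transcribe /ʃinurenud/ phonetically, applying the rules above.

[ʃinuɾenut]

/n/ (between /i/ and /u/) is in the target of rule 4 but the environment (before a labial or velar stop) is not met → [n].
/r/ (between /u/ and /e/): between two vowels, so rule 3 applies → [ɾ].
/n/ (between /e/ and /u/) fails the environment for rule 4, so it stays [n].
Rule 1 applies to /d/ (word-final: word-finally) → [t].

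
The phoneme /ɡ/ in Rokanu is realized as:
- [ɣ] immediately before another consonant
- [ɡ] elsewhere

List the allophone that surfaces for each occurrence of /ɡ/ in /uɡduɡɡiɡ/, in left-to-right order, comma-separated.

Occurrence 1 (position 2): immediately before another consonant → [ɣ].
Occurrence 2 (position 5): immediately before another consonant → [ɣ].
Occurrence 3 (position 6): no conditioning environment matches → elsewhere allophone [ɡ].
Occurrence 4 (position 8): no conditioning environment matches → elsewhere allophone [ɡ].

[ɣ], [ɣ], [ɡ], [ɡ]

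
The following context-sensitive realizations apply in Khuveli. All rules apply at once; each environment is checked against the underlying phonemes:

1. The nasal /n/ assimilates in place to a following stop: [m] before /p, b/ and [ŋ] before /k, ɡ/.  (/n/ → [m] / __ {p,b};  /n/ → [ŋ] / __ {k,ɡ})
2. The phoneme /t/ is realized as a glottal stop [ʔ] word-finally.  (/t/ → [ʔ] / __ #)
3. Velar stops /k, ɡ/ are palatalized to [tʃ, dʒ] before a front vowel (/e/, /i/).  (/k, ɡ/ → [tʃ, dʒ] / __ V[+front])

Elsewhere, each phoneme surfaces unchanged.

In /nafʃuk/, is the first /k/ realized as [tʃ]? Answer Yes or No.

/k/ (word-final) is in the target of rule 3 but the environment (before a front vowel) is not met → [k].
The actual realization is [k], not [tʃ].

No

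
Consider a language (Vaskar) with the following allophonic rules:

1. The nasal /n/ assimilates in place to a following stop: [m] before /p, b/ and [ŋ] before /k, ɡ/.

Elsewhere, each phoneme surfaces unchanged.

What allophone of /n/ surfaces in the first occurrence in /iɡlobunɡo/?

[ŋ]

/n/ (between /u/ and /ɡ/) occurs before a labial or velar stop → [ŋ] by rule 1.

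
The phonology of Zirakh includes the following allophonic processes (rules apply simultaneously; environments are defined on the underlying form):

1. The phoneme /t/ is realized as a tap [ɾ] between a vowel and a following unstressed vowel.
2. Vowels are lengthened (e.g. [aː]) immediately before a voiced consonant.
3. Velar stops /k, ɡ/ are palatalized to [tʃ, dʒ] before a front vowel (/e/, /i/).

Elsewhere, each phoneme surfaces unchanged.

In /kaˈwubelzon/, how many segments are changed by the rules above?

4

Segments that undergo a rule: /a/ → [aː] (rule 2); /u/ → [uː] (rule 2); /e/ → [eː] (rule 2); /o/ → [oː] (rule 2).
All other segments surface unchanged.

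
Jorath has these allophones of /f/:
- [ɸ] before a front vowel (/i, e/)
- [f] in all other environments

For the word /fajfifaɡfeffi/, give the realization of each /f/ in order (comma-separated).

[f], [ɸ], [f], [ɸ], [f], [ɸ]

Occurrence 1 (position 1): no conditioning environment matches → elsewhere allophone [f].
Occurrence 2 (position 4): before a front vowel (/i, e/) → [ɸ].
Occurrence 3 (position 6): no conditioning environment matches → elsewhere allophone [f].
Occurrence 4 (position 9): before a front vowel (/i, e/) → [ɸ].
Occurrence 5 (position 11): no conditioning environment matches → elsewhere allophone [f].
Occurrence 6 (position 12): before a front vowel (/i, e/) → [ɸ].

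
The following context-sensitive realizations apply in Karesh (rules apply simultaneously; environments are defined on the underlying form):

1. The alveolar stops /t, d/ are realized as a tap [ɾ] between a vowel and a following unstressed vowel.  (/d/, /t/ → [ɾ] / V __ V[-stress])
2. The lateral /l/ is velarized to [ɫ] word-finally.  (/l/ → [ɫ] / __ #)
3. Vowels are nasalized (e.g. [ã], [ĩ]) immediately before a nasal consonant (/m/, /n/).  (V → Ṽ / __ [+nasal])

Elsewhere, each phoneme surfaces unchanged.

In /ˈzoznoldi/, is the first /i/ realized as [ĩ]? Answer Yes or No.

/i/ — word-final; rule 3 does not apply here → [i].
The actual realization is [i], not [ĩ].

No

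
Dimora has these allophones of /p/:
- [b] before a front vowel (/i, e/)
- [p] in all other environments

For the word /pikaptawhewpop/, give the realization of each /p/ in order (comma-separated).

[b], [p], [p], [p]

Occurrence 1 (position 1): before a front vowel (/i, e/) → [b].
Occurrence 2 (position 5): no conditioning environment matches → elsewhere allophone [p].
Occurrence 3 (position 12): no conditioning environment matches → elsewhere allophone [p].
Occurrence 4 (position 14): no conditioning environment matches → elsewhere allophone [p].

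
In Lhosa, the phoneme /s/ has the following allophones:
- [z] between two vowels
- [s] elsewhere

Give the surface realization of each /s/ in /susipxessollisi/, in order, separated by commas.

Occurrence 1 (position 1): no conditioning environment matches → elsewhere allophone [s].
Occurrence 2 (position 3): between two vowels → [z].
Occurrence 3 (position 8): no conditioning environment matches → elsewhere allophone [s].
Occurrence 4 (position 9): no conditioning environment matches → elsewhere allophone [s].
Occurrence 5 (position 14): between two vowels → [z].

[s], [z], [s], [s], [z]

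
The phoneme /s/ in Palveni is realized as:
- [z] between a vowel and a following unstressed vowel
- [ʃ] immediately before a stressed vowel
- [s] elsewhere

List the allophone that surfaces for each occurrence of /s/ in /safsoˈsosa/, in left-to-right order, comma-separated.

Occurrence 1 (position 1): no conditioning environment matches → elsewhere allophone [s].
Occurrence 2 (position 4): no conditioning environment matches → elsewhere allophone [s].
Occurrence 3 (position 6): immediately before a stressed vowel → [ʃ].
Occurrence 4 (position 8): between a vowel and a following unstressed vowel → [z].

[s], [s], [ʃ], [z]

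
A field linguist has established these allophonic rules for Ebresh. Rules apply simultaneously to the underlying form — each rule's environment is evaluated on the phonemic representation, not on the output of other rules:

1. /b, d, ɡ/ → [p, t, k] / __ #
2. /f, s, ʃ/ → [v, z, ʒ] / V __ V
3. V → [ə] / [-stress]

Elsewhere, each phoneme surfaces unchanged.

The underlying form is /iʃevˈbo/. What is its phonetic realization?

/i/ — word-initial, in an unstressed syllable — surfaces as [ə] (rule 3).
/ʃ/ (between /i/ and /e/) occurs between two vowels → [ʒ] by rule 2.
/e/ — between /ʃ/ and /v/, in an unstressed syllable — surfaces as [ə] (rule 3).
/v/ stays [v].
/b/ (between /v/ and /o/) is in the target of rule 1 but the environment (word-finally) is not met → [b].
/o/ (word-final): rule 3 targets it, but not in an unstressed syllable → unchanged [o].

[əʒəvˈbo]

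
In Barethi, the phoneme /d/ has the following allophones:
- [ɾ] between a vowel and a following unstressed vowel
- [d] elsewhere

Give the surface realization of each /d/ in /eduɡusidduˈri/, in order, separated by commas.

[ɾ], [d], [d]

Occurrence 1 (position 2): between a vowel and a following unstressed vowel → [ɾ].
Occurrence 2 (position 8): no conditioning environment matches → elsewhere allophone [d].
Occurrence 3 (position 9): no conditioning environment matches → elsewhere allophone [d].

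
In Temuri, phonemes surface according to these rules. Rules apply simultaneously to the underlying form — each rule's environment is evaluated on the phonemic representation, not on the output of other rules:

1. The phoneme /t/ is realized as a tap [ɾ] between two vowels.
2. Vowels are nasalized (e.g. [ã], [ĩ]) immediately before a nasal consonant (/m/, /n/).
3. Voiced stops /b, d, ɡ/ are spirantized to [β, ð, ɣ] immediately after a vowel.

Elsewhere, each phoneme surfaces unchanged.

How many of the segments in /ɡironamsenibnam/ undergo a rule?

5

Segments that undergo a rule: /o/ → [õ] (rule 2); /a/ → [ã] (rule 2); /e/ → [ẽ] (rule 2); /b/ → [β] (rule 3); /a/ → [ã] (rule 2).
All other segments surface unchanged.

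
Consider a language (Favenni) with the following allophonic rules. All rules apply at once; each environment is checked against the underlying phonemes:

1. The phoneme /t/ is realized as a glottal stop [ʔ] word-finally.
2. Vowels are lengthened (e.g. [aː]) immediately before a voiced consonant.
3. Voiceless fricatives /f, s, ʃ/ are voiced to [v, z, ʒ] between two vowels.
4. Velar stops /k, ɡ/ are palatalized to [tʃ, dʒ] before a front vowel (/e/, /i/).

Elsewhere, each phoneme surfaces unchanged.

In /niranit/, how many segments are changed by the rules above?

Segments that undergo a rule: /i/ → [iː] (rule 2); /a/ → [aː] (rule 2); /t/ → [ʔ] (rule 1).
All other segments surface unchanged.

3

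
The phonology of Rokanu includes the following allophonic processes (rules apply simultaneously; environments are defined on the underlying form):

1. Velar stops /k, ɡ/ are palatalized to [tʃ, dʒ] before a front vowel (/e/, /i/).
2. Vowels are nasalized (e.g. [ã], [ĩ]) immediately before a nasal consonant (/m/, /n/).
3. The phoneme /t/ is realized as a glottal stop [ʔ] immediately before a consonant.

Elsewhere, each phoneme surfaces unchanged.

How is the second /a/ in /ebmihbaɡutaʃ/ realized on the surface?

/a/ (between /t/ and /ʃ/) is in the target of rule 2 but the environment (before a nasal consonant) is not met → [a].

[a]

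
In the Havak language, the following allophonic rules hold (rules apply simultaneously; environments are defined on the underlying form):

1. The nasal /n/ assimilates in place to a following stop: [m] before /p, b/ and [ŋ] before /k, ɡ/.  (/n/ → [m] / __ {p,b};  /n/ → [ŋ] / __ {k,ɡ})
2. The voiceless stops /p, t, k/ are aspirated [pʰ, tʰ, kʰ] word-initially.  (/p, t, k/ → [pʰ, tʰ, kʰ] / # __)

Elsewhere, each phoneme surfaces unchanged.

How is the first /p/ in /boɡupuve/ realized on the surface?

/p/ (between /u/ and /u/) is in the target of rule 2 but the environment (word-initially) is not met → [p].

[p]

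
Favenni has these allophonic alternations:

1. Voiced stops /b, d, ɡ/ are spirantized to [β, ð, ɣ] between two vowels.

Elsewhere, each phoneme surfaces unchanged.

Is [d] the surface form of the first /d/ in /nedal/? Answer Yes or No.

No

/d/ — between /e/ and /a/, between two vowels — surfaces as [ð] (rule 1).
The actual realization is [ð], not [d].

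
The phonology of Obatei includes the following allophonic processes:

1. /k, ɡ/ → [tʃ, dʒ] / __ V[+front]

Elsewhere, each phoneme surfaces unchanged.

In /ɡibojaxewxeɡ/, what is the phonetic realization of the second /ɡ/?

/ɡ/ (word-final): rule 1 targets it, but not before a front vowel → unchanged [ɡ].

[ɡ]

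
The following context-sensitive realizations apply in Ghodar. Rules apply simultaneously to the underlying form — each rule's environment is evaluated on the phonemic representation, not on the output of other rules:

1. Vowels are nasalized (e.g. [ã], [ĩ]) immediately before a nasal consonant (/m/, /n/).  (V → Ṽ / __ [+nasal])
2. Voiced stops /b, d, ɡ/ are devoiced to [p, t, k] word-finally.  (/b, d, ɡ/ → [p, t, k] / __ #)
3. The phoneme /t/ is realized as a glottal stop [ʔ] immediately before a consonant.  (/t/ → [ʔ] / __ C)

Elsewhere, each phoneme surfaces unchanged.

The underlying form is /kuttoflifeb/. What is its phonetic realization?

[kuʔtoflifep]

/k/ (word-initial): no rule targets it → [k].
/u/ (between /k/ and /t/) is in the target of rule 1 but the environment (before a nasal consonant) is not met → [u].
/t/ (between /u/ and /t/) occurs immediately before a consonant → [ʔ] by rule 3.
/t/ — between /t/ and /o/; rule 3 does not apply here → [t].
/o/ (between /t/ and /f/) fails the environment for rule 1, so it stays [o].
/f/ (between /o/ and /l/): no rule targets it → [f].
/l/ (between /f/ and /i/): no rule targets it → [l].
/i/ (between /l/ and /f/) is in the target of rule 1 but the environment (before a nasal consonant) is not met → [i].
/f/ stays [f].
/e/ (between /f/ and /b/) fails the environment for rule 1, so it stays [e].
/b/ meets the environment for rule 2 (word-finally) → [p].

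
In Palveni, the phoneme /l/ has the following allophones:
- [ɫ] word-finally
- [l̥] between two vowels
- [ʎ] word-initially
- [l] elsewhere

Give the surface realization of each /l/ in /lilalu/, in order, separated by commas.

Occurrence 1 (position 1): word-initially → [ʎ].
Occurrence 2 (position 3): between two vowels → [l̥].
Occurrence 3 (position 5): between two vowels → [l̥].

[ʎ], [l̥], [l̥]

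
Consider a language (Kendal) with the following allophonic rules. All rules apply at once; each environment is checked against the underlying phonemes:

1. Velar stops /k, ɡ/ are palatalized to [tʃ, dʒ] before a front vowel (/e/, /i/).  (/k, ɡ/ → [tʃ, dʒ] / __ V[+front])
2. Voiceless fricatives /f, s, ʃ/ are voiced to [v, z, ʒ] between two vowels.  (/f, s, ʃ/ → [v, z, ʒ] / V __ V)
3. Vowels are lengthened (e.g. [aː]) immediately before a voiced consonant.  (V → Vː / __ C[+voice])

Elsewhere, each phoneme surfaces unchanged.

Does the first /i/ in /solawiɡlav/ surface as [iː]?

/i/ — between /w/ and /ɡ/, before a voiced consonant — surfaces as [iː] (rule 3).
The actual realization is [iː], which matches [iː].

Yes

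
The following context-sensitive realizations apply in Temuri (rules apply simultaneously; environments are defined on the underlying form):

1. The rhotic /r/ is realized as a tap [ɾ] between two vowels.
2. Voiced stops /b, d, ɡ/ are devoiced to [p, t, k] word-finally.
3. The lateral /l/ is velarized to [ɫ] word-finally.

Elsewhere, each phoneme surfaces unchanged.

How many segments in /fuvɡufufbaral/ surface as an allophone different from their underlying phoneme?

Segments that undergo a rule: /r/ → [ɾ] (rule 1); /l/ → [ɫ] (rule 3).
All other segments surface unchanged.

2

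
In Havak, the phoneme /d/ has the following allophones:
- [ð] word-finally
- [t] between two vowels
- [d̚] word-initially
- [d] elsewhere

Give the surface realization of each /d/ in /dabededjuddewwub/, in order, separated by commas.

[d̚], [t], [d], [d], [d]

Occurrence 1 (position 1): word-initially → [d̚].
Occurrence 2 (position 5): between two vowels → [t].
Occurrence 3 (position 7): no conditioning environment matches → elsewhere allophone [d].
Occurrence 4 (position 10): no conditioning environment matches → elsewhere allophone [d].
Occurrence 5 (position 11): no conditioning environment matches → elsewhere allophone [d].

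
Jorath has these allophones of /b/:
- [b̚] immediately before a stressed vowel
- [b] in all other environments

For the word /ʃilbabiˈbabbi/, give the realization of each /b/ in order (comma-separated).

[b], [b], [b̚], [b], [b]

Occurrence 1 (position 4): no conditioning environment matches → elsewhere allophone [b].
Occurrence 2 (position 6): no conditioning environment matches → elsewhere allophone [b].
Occurrence 3 (position 8): immediately before a stressed vowel → [b̚].
Occurrence 4 (position 10): no conditioning environment matches → elsewhere allophone [b].
Occurrence 5 (position 11): no conditioning environment matches → elsewhere allophone [b].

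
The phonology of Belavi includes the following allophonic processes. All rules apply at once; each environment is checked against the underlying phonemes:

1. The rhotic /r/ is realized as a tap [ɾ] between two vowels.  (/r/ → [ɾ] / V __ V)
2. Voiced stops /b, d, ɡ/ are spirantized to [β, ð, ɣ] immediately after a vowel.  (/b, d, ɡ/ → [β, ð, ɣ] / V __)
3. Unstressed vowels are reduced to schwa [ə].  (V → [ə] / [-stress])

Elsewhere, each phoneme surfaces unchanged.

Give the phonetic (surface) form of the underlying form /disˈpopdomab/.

[dəsˈpopdəməβ]

/d/ (word-initial) fails the environment for rule 2, so it stays [d].
/i/ — between /d/ and /s/, in an unstressed syllable — surfaces as [ə] (rule 3).
/s/ stays [s].
/p/ stays [p].
/o/ (between /p/ and /p/) is in the target of rule 3 but the environment (in an unstressed syllable) is not met → [o].
/p/ (between /o/ and /d/): no rule targets it → [p].
/d/ (between /p/ and /o/) is in the target of rule 2 but the environment (immediately after a vowel) is not met → [d].
/o/ (between /d/ and /m/): in an unstressed syllable, so rule 3 applies → [ə].
/m/ (between /o/ and /a/) is unaffected → [m].
/a/ — between /m/ and /b/, in an unstressed syllable — surfaces as [ə] (rule 3).
/b/ (word-final): immediately after a vowel, so rule 2 applies → [β].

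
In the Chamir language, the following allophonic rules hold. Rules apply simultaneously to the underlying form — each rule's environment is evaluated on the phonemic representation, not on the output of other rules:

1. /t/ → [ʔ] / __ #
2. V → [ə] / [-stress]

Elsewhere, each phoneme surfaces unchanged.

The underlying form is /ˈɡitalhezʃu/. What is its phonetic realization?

[ˈɡitəlhəzʃə]

/ɡ/ — not in any rule's target class → [ɡ].
/i/ — between /ɡ/ and /t/; rule 2 does not apply here → [i].
/t/ (between /i/ and /a/): rule 1 targets it, but not word-finally → unchanged [t].
/a/ meets the environment for rule 2 (in an unstressed syllable) → [ə].
/l/ stays [l].
/h/ — not in any rule's target class → [h].
/e/ meets the environment for rule 2 (in an unstressed syllable) → [ə].
/z/ stays [z].
/ʃ/ — not in any rule's target class → [ʃ].
Rule 2 applies to /u/ (word-final: in an unstressed syllable) → [ə].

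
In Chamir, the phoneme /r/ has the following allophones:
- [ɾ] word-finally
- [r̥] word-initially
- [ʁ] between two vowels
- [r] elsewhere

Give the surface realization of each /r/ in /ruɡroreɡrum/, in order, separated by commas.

Occurrence 1 (position 1): word-initially → [r̥].
Occurrence 2 (position 4): no conditioning environment matches → elsewhere allophone [r].
Occurrence 3 (position 6): between two vowels → [ʁ].
Occurrence 4 (position 9): no conditioning environment matches → elsewhere allophone [r].

[r̥], [r], [ʁ], [r]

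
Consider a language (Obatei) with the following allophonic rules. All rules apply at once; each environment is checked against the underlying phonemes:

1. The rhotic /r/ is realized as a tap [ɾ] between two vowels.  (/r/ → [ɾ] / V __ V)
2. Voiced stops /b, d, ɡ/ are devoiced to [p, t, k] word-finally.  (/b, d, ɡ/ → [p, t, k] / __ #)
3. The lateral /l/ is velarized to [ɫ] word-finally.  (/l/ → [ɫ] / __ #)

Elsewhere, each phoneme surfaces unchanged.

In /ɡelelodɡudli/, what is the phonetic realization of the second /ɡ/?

/ɡ/ (between /d/ and /u/) is in the target of rule 2 but the environment (word-finally) is not met → [ɡ].

[ɡ]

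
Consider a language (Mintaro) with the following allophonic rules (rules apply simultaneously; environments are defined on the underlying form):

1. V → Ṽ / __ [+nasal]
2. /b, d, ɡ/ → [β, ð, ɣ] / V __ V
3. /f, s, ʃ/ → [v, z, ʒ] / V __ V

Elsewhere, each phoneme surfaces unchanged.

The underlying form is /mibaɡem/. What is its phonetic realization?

[miβaɣẽm]

/i/ (between /m/ and /b/) is in the target of rule 1 but the environment (before a nasal consonant) is not met → [i].
/b/ — between /i/ and /a/, between two vowels — surfaces as [β] (rule 2).
/a/ (between /b/ and /ɡ/) is in the target of rule 1 but the environment (before a nasal consonant) is not met → [a].
Rule 2 applies to /ɡ/ (between /a/ and /e/: between two vowels) → [ɣ].
Rule 1 applies to /e/ (between /ɡ/ and /m/: before a nasal consonant) → [ẽ].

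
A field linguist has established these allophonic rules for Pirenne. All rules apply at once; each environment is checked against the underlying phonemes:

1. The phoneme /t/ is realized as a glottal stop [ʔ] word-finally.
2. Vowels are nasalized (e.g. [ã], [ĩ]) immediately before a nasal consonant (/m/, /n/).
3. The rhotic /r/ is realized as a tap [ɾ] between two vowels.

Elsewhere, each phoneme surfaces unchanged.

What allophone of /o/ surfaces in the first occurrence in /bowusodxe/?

/o/ (between /b/ and /w/) is in the target of rule 2 but the environment (before a nasal consonant) is not met → [o].

[o]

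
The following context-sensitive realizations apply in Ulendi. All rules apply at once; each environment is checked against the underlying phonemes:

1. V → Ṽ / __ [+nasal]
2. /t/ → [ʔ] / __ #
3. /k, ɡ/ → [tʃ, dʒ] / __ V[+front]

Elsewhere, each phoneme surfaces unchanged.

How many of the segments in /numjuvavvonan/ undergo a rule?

3

Segments that undergo a rule: /u/ → [ũ] (rule 1); /o/ → [õ] (rule 1); /a/ → [ã] (rule 1).
All other segments surface unchanged.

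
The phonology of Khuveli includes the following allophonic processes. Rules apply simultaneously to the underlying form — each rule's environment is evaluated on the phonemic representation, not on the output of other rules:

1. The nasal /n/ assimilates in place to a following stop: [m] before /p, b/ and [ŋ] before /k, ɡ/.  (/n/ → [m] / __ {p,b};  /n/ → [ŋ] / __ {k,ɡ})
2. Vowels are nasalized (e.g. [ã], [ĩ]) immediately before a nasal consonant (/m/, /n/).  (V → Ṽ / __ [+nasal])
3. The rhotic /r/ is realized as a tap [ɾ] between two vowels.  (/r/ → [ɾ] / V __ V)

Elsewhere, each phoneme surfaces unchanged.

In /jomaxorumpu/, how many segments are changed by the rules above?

Segments that undergo a rule: /o/ → [õ] (rule 2); /r/ → [ɾ] (rule 3); /u/ → [ũ] (rule 2).
All other segments surface unchanged.

3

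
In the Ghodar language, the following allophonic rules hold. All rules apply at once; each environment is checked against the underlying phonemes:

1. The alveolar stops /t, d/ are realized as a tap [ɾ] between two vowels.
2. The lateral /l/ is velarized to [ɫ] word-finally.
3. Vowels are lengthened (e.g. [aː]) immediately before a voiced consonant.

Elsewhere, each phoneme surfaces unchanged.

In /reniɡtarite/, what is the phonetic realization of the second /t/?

[ɾ]

/t/ (between /i/ and /e/): between two vowels, so rule 1 applies → [ɾ].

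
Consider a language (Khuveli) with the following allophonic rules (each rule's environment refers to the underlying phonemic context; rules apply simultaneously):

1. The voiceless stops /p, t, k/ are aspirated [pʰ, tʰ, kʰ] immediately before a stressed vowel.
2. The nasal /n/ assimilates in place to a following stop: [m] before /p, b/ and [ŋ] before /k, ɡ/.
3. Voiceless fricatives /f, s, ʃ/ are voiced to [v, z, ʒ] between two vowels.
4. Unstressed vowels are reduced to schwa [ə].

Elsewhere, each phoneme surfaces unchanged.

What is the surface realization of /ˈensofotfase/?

/e/ (word-initial) is in the target of rule 4 but the environment (in an unstressed syllable) is not met → [e].
/n/ (between /e/ and /s/): rule 2 targets it, but not before a labial or velar stop → unchanged [n].
/s/ (between /n/ and /o/) fails the environment for rule 3, so it stays [s].
/o/ (between /s/ and /f/): in an unstressed syllable, so rule 4 applies → [ə].
/f/ meets the environment for rule 3 (between two vowels) → [v].
/o/ (between /f/ and /t/) occurs in an unstressed syllable → [ə] by rule 4.
/t/ (between /o/ and /f/): rule 1 targets it, but not immediately before a stressed vowel → unchanged [t].
/f/ (between /t/ and /a/) fails the environment for rule 3, so it stays [f].
Rule 4 applies to /a/ (between /f/ and /s/: in an unstressed syllable) → [ə].
/s/ (between /a/ and /e/) occurs between two vowels → [z] by rule 3.
/e/ meets the environment for rule 4 (in an unstressed syllable) → [ə].

[ˈensəvətfəzə]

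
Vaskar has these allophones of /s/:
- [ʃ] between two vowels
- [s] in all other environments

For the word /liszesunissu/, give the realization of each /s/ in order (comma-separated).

[s], [ʃ], [s], [s]

Occurrence 1 (position 3): no conditioning environment matches → elsewhere allophone [s].
Occurrence 2 (position 6): between two vowels → [ʃ].
Occurrence 3 (position 10): no conditioning environment matches → elsewhere allophone [s].
Occurrence 4 (position 11): no conditioning environment matches → elsewhere allophone [s].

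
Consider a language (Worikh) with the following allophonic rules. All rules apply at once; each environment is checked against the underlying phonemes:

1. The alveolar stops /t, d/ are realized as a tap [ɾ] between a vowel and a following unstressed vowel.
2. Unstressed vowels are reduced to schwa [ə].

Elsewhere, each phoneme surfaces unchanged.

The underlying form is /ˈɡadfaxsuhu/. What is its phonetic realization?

[ˈɡadfəxsəhə]

/ɡ/ stays [ɡ].
/a/ — between /ɡ/ and /d/; rule 2 does not apply here → [a].
/d/ (between /a/ and /f/): rule 1 targets it, but not between a vowel and a following unstressed vowel → unchanged [d].
/f/ (between /d/ and /a/) is unaffected → [f].
/a/ meets the environment for rule 2 (in an unstressed syllable) → [ə].
/x/ stays [x].
/s/ (between /x/ and /u/) is unaffected → [s].
/u/ (between /s/ and /h/) occurs in an unstressed syllable → [ə] by rule 2.
/h/ (between /u/ and /u/): no rule targets it → [h].
/u/ (word-final): in an unstressed syllable, so rule 2 applies → [ə].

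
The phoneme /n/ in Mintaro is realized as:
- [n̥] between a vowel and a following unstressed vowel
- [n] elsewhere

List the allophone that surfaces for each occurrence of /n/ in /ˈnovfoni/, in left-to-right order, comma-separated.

[n], [n̥]

Occurrence 1 (position 1): no conditioning environment matches → elsewhere allophone [n].
Occurrence 2 (position 6): between a vowel and a following unstressed vowel → [n̥].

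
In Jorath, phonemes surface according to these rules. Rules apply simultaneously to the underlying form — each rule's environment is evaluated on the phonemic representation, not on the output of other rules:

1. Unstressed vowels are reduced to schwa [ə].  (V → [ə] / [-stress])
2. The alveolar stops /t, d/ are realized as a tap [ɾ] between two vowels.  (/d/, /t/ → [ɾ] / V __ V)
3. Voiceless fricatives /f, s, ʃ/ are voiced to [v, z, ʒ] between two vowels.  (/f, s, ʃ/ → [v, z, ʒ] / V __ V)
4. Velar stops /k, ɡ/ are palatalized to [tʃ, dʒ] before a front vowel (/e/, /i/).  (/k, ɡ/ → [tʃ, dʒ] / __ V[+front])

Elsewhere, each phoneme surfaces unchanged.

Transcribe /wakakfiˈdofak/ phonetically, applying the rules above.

[wəkəkfəˈɾovək]

/w/ stays [w].
/a/ (between /w/ and /k/) occurs in an unstressed syllable → [ə] by rule 1.
/k/ (between /a/ and /a/): rule 4 targets it, but not before a front vowel → unchanged [k].
Rule 1 applies to /a/ (between /k/ and /k/: in an unstressed syllable) → [ə].
/k/ (between /a/ and /f/) fails the environment for rule 4, so it stays [k].
/f/ (between /k/ and /i/): rule 3 targets it, but not between two vowels → unchanged [f].
Rule 1 applies to /i/ (between /f/ and /d/: in an unstressed syllable) → [ə].
/d/ — between /i/ and /o/, between two vowels — surfaces as [ɾ] (rule 2).
/o/ — between /d/ and /f/; rule 1 does not apply here → [o].
/f/ meets the environment for rule 3 (between two vowels) → [v].
Rule 1 applies to /a/ (between /f/ and /k/: in an unstressed syllable) → [ə].
/k/ (word-final) fails the environment for rule 4, so it stays [k].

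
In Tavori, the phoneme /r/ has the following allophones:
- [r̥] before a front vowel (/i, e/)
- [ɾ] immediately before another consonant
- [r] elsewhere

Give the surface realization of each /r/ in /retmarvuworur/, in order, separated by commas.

[r̥], [ɾ], [r], [r]

Occurrence 1 (position 1): before a front vowel (/i, e/) → [r̥].
Occurrence 2 (position 6): immediately before another consonant → [ɾ].
Occurrence 3 (position 11): no conditioning environment matches → elsewhere allophone [r].
Occurrence 4 (position 13): no conditioning environment matches → elsewhere allophone [r].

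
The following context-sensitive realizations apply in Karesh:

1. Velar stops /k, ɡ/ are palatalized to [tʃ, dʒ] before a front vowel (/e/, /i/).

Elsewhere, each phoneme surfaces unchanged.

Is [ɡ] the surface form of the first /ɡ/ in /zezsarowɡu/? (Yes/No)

Yes

/ɡ/ (between /w/ and /u/) fails the environment for rule 1, so it stays [ɡ].
The actual realization is [ɡ], which matches [ɡ].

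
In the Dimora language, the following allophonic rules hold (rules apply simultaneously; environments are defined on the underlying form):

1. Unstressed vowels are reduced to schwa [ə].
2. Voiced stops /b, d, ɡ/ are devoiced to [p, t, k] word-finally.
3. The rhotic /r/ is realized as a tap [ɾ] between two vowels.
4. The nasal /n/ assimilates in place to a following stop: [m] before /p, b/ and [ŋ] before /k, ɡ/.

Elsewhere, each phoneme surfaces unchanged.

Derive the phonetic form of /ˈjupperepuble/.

/j/ (word-initial): no rule targets it → [j].
/u/ — between /j/ and /p/; rule 1 does not apply here → [u].
/p/ (between /u/ and /p/): no rule targets it → [p].
/p/ stays [p].
/e/ — between /p/ and /r/, in an unstressed syllable — surfaces as [ə] (rule 1).
Rule 3 applies to /r/ (between /e/ and /e/: between two vowels) → [ɾ].
Rule 1 applies to /e/ (between /r/ and /p/: in an unstressed syllable) → [ə].
/p/ stays [p].
Rule 1 applies to /u/ (between /p/ and /b/: in an unstressed syllable) → [ə].
/b/ (between /u/ and /l/) fails the environment for rule 2, so it stays [b].
/l/ — not in any rule's target class → [l].
/e/ (word-final): in an unstressed syllable, so rule 1 applies → [ə].

[ˈjuppəɾəpəblə]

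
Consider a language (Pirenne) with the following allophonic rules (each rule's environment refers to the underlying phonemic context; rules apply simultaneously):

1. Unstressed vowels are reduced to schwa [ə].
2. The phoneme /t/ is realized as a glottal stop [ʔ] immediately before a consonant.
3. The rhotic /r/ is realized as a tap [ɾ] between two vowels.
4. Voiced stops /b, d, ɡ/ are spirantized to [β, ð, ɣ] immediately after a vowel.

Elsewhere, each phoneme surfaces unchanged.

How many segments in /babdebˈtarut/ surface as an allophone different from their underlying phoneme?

6

Segments that undergo a rule: /a/ → [ə] (rule 1); /b/ → [β] (rule 4); /e/ → [ə] (rule 1); /b/ → [β] (rule 4); /r/ → [ɾ] (rule 3); /u/ → [ə] (rule 1).
All other segments surface unchanged.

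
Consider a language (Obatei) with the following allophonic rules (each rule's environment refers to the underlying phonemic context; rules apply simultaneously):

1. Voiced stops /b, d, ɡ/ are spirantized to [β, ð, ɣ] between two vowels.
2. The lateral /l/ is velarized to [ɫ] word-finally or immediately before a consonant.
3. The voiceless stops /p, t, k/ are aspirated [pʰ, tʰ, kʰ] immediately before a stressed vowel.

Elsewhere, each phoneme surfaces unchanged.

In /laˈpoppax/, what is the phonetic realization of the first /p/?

/p/ (between /a/ and /o/): immediately before a stressed vowel, so rule 3 applies → [pʰ].

[pʰ]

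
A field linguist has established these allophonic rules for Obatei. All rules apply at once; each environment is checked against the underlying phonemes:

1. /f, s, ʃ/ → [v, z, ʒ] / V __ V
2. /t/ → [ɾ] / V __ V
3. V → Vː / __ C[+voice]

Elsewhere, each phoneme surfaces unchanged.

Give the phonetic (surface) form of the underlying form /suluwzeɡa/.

/s/ (word-initial): rule 1 targets it, but not between two vowels → unchanged [s].
Rule 3 applies to /u/ (between /s/ and /l/: before a voiced consonant) → [uː].
/u/ — between /l/ and /w/, before a voiced consonant — surfaces as [uː] (rule 3).
/e/ (between /z/ and /ɡ/) occurs before a voiced consonant → [eː] by rule 3.
/a/ (word-final): rule 3 targets it, but not before a voiced consonant → unchanged [a].

[suːluːwzeːɡa]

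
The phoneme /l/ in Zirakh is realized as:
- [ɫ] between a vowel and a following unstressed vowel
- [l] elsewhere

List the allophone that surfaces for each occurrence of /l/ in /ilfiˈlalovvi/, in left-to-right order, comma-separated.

[l], [l], [ɫ]

Occurrence 1 (position 2): no conditioning environment matches → elsewhere allophone [l].
Occurrence 2 (position 5): no conditioning environment matches → elsewhere allophone [l].
Occurrence 3 (position 7): between a vowel and a following unstressed vowel → [ɫ].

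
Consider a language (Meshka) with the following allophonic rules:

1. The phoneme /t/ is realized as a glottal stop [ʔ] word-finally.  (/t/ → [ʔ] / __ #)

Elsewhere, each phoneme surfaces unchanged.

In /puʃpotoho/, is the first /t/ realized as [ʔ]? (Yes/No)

No

/t/ (between /o/ and /o/) fails the environment for rule 1, so it stays [t].
The actual realization is [t], not [ʔ].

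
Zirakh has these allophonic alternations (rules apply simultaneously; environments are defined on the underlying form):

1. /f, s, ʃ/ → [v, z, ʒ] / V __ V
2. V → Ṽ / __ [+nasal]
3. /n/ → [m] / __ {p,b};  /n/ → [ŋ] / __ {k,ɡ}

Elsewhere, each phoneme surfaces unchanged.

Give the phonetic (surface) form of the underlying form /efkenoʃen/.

/e/ (word-initial): rule 2 targets it, but not before a nasal consonant → unchanged [e].
/f/ (between /e/ and /k/): rule 1 targets it, but not between two vowels → unchanged [f].
/k/ — not in any rule's target class → [k].
/e/ meets the environment for rule 2 (before a nasal consonant) → [ẽ].
/n/ (between /e/ and /o/) is in the target of rule 3 but the environment (before a labial or velar stop) is not met → [n].
/o/ (between /n/ and /ʃ/): rule 2 targets it, but not before a nasal consonant → unchanged [o].
Rule 1 applies to /ʃ/ (between /o/ and /e/: between two vowels) → [ʒ].
Rule 2 applies to /e/ (between /ʃ/ and /n/: before a nasal consonant) → [ẽ].
/n/ (word-final): rule 3 targets it, but not before a labial or velar stop → unchanged [n].

[efkẽnoʒẽn]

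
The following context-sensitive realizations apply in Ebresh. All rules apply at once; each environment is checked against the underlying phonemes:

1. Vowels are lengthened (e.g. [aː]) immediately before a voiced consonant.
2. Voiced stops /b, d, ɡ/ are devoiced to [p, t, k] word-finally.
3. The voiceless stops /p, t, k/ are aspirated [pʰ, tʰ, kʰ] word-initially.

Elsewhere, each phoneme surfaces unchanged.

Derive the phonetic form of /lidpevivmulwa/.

/l/ (word-initial): no rule targets it → [l].
/i/ — between /l/ and /d/, before a voiced consonant — surfaces as [iː] (rule 1).
/d/ (between /i/ and /p/): rule 2 targets it, but not word-finally → unchanged [d].
/p/ (between /d/ and /e/): rule 3 targets it, but not word-initially → unchanged [p].
/e/ meets the environment for rule 1 (before a voiced consonant) → [eː].
/v/ (between /e/ and /i/) is unaffected → [v].
/i/ (between /v/ and /v/): before a voiced consonant, so rule 1 applies → [iː].
/v/ stays [v].
/m/ (between /v/ and /u/): no rule targets it → [m].
Rule 1 applies to /u/ (between /m/ and /l/: before a voiced consonant) → [uː].
/l/ — not in any rule's target class → [l].
/w/ (between /l/ and /a/): no rule targets it → [w].
/a/ (word-final) is in the target of rule 1 but the environment (before a voiced consonant) is not met → [a].

[liːdpeːviːvmuːlwa]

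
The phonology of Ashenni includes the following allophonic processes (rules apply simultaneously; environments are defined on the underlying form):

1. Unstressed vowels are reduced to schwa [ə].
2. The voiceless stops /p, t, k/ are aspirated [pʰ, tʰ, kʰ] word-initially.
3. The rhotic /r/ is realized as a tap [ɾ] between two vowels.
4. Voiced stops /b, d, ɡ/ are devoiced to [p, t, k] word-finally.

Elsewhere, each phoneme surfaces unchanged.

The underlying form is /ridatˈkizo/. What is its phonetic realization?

[rədətˈkizə]

/r/ — word-initial; rule 3 does not apply here → [r].
/i/ (between /r/ and /d/) occurs in an unstressed syllable → [ə] by rule 1.
/d/ (between /i/ and /a/) fails the environment for rule 4, so it stays [d].
/a/ — between /d/ and /t/, in an unstressed syllable — surfaces as [ə] (rule 1).
/t/ — between /a/ and /k/; rule 2 does not apply here → [t].
/k/ (between /t/ and /i/) is in the target of rule 2 but the environment (word-initially) is not met → [k].
/i/ (between /k/ and /z/) is in the target of rule 1 but the environment (in an unstressed syllable) is not met → [i].
/z/ — not in any rule's target class → [z].
/o/ (word-final) occurs in an unstressed syllable → [ə] by rule 1.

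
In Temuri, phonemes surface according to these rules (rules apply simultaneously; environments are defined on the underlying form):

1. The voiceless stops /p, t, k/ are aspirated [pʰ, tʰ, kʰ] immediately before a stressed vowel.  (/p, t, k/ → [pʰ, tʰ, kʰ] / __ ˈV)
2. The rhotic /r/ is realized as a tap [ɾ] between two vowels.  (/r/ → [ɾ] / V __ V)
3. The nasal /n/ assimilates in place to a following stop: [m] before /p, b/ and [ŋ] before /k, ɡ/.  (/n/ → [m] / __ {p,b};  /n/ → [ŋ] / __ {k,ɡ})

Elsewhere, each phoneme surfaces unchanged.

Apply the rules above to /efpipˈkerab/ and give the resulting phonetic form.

/e/ (word-initial) is unaffected → [e].
/f/ (between /e/ and /p/) is unaffected → [f].
/p/ (between /f/ and /i/) is in the target of rule 1 but the environment (immediately before a stressed vowel) is not met → [p].
/i/ — not in any rule's target class → [i].
/p/ (between /i/ and /k/) fails the environment for rule 1, so it stays [p].
Rule 1 applies to /k/ (between /p/ and /e/: immediately before a stressed vowel) → [kʰ].
/e/ — not in any rule's target class → [e].
/r/ (between /e/ and /a/): between two vowels, so rule 2 applies → [ɾ].
/a/ — not in any rule's target class → [a].
/b/ (word-final): no rule targets it → [b].

[efpipˈkʰeɾab]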